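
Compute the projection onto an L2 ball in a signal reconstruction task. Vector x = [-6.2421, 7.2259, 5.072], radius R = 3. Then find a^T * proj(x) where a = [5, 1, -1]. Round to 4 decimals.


Step 1: Compute ||x|| (intermediates to 6 decimals).
||x|| = sqrt((-6.2421)^2 + 7.2259^2 + 5.072^2) = 10.812152
Step 2: Project.
Since ||x|| > R, scale = R/||x|| = 3/10.812152 = 0.277466, proj(x) = scale * x
proj(x) = [-1.731971, 2.004942, 1.407308]
Step 3: Dot product.
a^T * proj(x) = 5*(-1.731971) + 1*2.004942 - 1*1.407308 = -8.0622


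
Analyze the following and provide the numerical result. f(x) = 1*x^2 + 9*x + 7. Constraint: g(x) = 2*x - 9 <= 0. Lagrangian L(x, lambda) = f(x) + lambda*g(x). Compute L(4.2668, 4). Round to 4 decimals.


Step 1: Evaluate f(x).
f(4.2668) = 1*4.2668^2 + 9*4.2668 + 7 = 63.6068
Step 2: Evaluate g(x).
g(4.2668) = 2*4.2668 - 9 = -0.4664
Step 3: Compute Lagrangian.
L = 63.6068 + 4*-0.4664 = 61.7412


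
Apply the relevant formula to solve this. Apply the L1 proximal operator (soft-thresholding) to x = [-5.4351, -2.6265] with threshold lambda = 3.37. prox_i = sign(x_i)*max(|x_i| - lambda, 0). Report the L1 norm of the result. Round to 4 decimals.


Soft-thresholding with lambda = 3.37:
prox(-5.4351) = sign(-5.4351)*max(|-5.4351| - 3.37, 0) = -2.0651
prox(-2.6265) = sign(-2.6265)*max(|-2.6265| - 3.37, 0) = 0.0
prox(x) = [-2.0651, 0.0]
||prox(x)||_1 = 2.0651 + 0.0 = 2.0651


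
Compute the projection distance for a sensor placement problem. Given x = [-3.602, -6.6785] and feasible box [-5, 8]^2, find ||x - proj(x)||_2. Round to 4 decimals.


Project each component onto [-5, 8].
clip(-3.602) = -3.602, clip(-6.6785) = -5.0
Projection = [-3.602, -5.0]
Squared diffs: [0.0, 2.8174]
Distance = sqrt(2.8174) = 1.6785


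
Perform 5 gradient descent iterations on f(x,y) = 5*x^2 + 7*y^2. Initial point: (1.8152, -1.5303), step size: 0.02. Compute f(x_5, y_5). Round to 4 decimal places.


Gradient descent on f(x,y) = 5*x^2 + 7*y^2.
Starting point: (1.8152, -1.5303), alpha = 0.02
Step 1: grad_x = 2*5*1.8152 = 18.152, grad_y = 2*7*-1.5303 = -21.4242
  x_1 = 1.8152 - 0.02*18.152 = 1.4522
  y_1 = -1.5303 - 0.02*-21.4242 = -1.1018
Step 2: grad_x = 2*5*1.4522 = 14.5216, grad_y = 2*7*-1.1018 = -15.4254
  x_2 = 1.4522 - 0.02*14.5216 = 1.1617
  y_2 = -1.1018 - 0.02*-15.4254 = -0.7933
Step 3: grad_x = 2*5*1.1617 = 11.6173, grad_y = 2*7*-0.7933 = -11.1063
  x_3 = 1.1617 - 0.02*11.6173 = 0.9294
  y_3 = -0.7933 - 0.02*-11.1063 = -0.5712
Step 4: grad_x = 2*5*0.9294 = 9.2938, grad_y = 2*7*-0.5712 = -7.9965
  x_4 = 0.9294 - 0.02*9.2938 = 0.7435
  y_4 = -0.5712 - 0.02*-7.9965 = -0.4113
Step 5: grad_x = 2*5*0.7435 = 7.4351, grad_y = 2*7*-0.4113 = -5.7575
  x_5 = 0.7435 - 0.02*7.4351 = 0.5948
  y_5 = -0.4113 - 0.02*-5.7575 = -0.2961
f(0.5948, -0.2961) = 5*0.5948^2 + 7*(-0.2961)^2 = 2.3827


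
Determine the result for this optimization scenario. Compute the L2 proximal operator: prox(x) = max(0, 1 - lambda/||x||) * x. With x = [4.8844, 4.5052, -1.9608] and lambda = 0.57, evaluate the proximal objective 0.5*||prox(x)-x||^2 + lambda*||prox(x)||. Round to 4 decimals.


Step 1: Compute ||x||.
||x|| = 6.9281
Step 2: Compute scaling factor.
scale = max(0, 1 - 0.57/6.9281) = 0.9177
Step 3: prox(x) = [4.4825, 4.1345, -1.7995]
||prox(x)|| = 6.3581
Step 4: Proximal objective.
0.5*||prox-x||^2 = 0.1625
lambda*||prox|| = 3.6241
Total = 3.7866


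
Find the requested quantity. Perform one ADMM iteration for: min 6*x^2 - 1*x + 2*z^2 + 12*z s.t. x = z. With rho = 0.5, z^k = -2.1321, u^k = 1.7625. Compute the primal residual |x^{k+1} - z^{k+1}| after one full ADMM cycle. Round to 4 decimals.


ADMM iteration with rho = 0.5, z^k = -2.1321, u^k = 1.7625
Step 1: x-update.
Minimize 6*x^2 - 1*x + (0.5/2)*(x + 2.1321 + 1.7625)^2
FOC: (2*6 + 0.5)*x = 1 + 0.5*(-2.1321 - 1.7625)
x^{k+1} = -0.0758
Step 2: z-update.
Minimize 2*z^2 + 12*z + (0.5/2)*(-0.0758 - z + 1.7625)^2
FOC: (2*2 + 0.5)*z = -12 + 0.5*(-0.0758 + 1.7625)
z^{k+1} = -2.4793
Step 3: u-update.
u^{k+1} = 1.7625 - 0.0758 + 2.4793 = 4.166
Step 4: Primal residual = |-0.0758 + 2.4793| = 2.4035


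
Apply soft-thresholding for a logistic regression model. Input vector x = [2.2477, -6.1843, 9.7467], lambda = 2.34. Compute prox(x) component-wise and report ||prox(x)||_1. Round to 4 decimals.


Soft-thresholding with lambda = 2.34:
prox(2.2477) = sign(2.2477)*max(|2.2477| - 2.34, 0) = 0.0
prox(-6.1843) = sign(-6.1843)*max(|-6.1843| - 2.34, 0) = -3.8443
prox(9.7467) = sign(9.7467)*max(|9.7467| - 2.34, 0) = 7.4067
prox(x) = [0.0, -3.8443, 7.4067]
||prox(x)||_1 = 0.0 + 3.8443 + 7.4067 = 11.251


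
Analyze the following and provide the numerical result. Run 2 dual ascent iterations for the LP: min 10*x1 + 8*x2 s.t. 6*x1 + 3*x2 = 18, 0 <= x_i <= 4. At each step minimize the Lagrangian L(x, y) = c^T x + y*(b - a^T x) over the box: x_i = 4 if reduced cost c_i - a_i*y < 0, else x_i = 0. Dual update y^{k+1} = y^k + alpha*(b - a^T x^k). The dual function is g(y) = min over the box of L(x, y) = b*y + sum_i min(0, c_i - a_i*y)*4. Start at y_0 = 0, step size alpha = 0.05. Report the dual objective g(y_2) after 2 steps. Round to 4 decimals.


Dual ascent for LP: min 10*x1 + 8*x2, 6*x1 + 3*x2 = 18, 0 <= x_i <= 4
Step 1: y^k = 0.0, reduced costs: (10.0, 8.0)
  x^k = (0.0, 0.0), subgradient = b - a^T x = 18.0
  y^{k+1} = 0.0 + 0.05*18.0 = 0.9
Step 2: y^k = 0.9, reduced costs: (4.6, 5.3)
  x^k = (0.0, 0.0), subgradient = b - a^T x = 18.0
  y^{k+1} = 0.9 + 0.05*18.0 = 1.8
Dual objective at y_2 = 1.8: reduced costs (-0.8, 2.6), box minimizer x = (4.0, 0.0)
g(y_2) = b*y + (c1 - a1*y)*x1 + (c2 - a2*y)*x2 = 18*1.8 + (-0.8)*4.0 + 2.6*0.0 = 32.4 - 3.2 + 0.0 = 29.2


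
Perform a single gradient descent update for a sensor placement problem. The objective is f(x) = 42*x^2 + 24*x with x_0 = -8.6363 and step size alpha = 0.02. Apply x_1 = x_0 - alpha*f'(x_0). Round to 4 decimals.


We compute the gradient at x_0 and apply the update.
f'(x) = 84*x + 24
f'(-8.6363) = 84*-8.6363 + 24 = -701.4492
x_1 = -8.6363 - 0.02*-701.4492 = 5.3927


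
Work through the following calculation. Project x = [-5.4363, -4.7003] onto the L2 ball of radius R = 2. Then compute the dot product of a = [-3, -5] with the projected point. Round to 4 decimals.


Step 1: Compute ||x|| (intermediates to 6 decimals).
||x|| = sqrt((-5.4363)^2 + (-4.7003)^2) = 7.186528
Step 2: Project.
Since ||x|| > R, scale = R/||x|| = 2/7.186528 = 0.278299, proj(x) = scale * x
proj(x) = [-1.512917, -1.308089]
Step 3: Dot product.
a^T * proj(x) = -3*(-1.512917) - 5*(-1.308089) = 11.0792


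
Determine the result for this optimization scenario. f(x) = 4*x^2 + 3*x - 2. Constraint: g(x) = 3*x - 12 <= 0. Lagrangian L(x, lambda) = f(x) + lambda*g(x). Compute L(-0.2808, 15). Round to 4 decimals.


Step 1: Evaluate f(x).
f(-0.2808) = 4*(-0.2808)^2 + 3*(-0.2808) - 2 = -2.527
Step 2: Evaluate g(x).
g(-0.2808) = 3*-0.2808 - 12 = -12.8424
Step 3: Compute Lagrangian.
L = -2.527 + 15*-12.8424 = -195.163


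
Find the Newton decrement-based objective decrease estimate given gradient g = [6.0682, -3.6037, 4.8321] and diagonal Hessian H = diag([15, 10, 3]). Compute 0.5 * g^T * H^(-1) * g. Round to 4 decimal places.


Step 1: H is diagonal, so H^(-1) * g = [0.4045, -0.3604, 1.6107].
Step 2: g^T H^(-1) g = sum_i g_i^2 / H_ii
  = (6.0682)^2/15 + (-3.6037)^2/10 + (4.8321)^2/3
  = 2.4549 + 1.2987 + 7.7831 = 11.5366
Step 3: Objective decrease = 0.5 * g^T H^(-1) g = 5.7683


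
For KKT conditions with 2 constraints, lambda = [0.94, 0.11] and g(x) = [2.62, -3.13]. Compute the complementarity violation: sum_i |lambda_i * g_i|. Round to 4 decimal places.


KKT complementary slackness check:
lambda_1 * g_1 = 0.94 * 2.62 = 2.4628
lambda_2 * g_2 = 0.11 * -3.13 = -0.3443
Total violation = 2.4628 + 0.3443 = 2.8071


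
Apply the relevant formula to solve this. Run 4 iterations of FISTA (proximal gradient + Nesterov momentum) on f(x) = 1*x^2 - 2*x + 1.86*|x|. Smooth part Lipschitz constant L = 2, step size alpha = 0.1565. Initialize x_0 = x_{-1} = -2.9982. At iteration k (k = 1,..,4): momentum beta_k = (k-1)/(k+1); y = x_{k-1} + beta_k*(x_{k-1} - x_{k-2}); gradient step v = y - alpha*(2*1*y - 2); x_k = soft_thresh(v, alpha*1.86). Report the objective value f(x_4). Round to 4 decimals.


FISTA on f(x) = 1*x^2 - 2*x + 1.86*|x|
L = 2, alpha = 0.1565
Iteration 1: beta = 0.0, y = -2.9982 + 0.0*(-2.9982 + 2.9982) = -2.9982
  grad(y) = -7.9964, v = y - alpha*grad = -1.7468
  prox(v) = soft_thresh(-1.7468, 0.2911) = -1.4557
Iteration 2: beta = 0.3333, y = -1.4557 + 0.3333*(-1.4557 + 2.9982) = -0.9415
  grad(y) = -3.883, v = y - alpha*grad = -0.3338
  prox(v) = soft_thresh(-0.3338, 0.2911) = -0.0427
Iteration 3: beta = 0.5, y = -0.0427 + 0.5*(-0.0427 + 1.4557) = 0.6638
  grad(y) = -0.6725, v = y - alpha*grad = 0.769
  prox(v) = soft_thresh(0.769, 0.2911) = 0.4779
Iteration 4: beta = 0.6, y = 0.4779 + 0.6*(0.4779 + 0.0427) = 0.7903
  grad(y) = -0.4194, v = y - alpha*grad = 0.8559
  prox(v) = soft_thresh(0.8559, 0.2911) = 0.5648
f(x_4) = 1*0.5648^2 - 2*0.5648 + 1.86*|0.5648| = 0.24


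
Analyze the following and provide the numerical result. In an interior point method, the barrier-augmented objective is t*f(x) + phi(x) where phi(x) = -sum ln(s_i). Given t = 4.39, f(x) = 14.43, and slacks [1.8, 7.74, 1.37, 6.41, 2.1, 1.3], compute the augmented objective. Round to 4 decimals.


Step 1: Compute log-barrier.
ln values: [0.5878, 2.0464, 0.3148, 1.8579, 0.7419, 0.2624]
phi = -(0.5878 + 2.0464 + 0.3148 + 1.8579 + 0.7419 + 0.2624) = -5.8112
Step 2: Compute augmented objective.
t*f(x) = 4.39*14.43 = 63.3477
Total = 63.3477 - 5.8112 = 57.5365


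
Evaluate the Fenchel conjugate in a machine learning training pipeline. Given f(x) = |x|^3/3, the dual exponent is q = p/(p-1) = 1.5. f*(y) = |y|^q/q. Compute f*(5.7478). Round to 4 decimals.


The conjugate exponent q satisfies 1/p + 1/q = 1.
p = 3, so q = 3/(3 - 1) = 1.5
|y|^q = 5.7478^1.5 = 13.7801
f*(5.7478) = 13.7801 / 1.5 = 9.1867


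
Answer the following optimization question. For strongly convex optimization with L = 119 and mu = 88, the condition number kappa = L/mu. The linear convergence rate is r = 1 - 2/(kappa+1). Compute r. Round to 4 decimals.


Step 1: Compute the condition number.
kappa = L/mu = 119/88 = 1.3523
Step 2: Compute the convergence rate.
r = 1 - 2/(kappa + 1) = 1 - 2*mu/(L + mu) = (L - mu)/(L + mu) = 31/207 = 0.1498


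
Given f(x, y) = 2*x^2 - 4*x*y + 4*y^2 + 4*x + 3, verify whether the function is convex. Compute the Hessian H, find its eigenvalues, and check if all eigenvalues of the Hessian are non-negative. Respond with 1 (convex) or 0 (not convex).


The Hessian of f(x,y) = 2*x^2 - 4*x*y + 4*y^2 + 4*x + 3 is:
H = [[4, -4], [-4, 8]]
Trace = 4 + 8 = 12
Determinant = 4*8 - (-4)^2 = 16
Discriminant = (12)^2 - 4*16 = 80.0
Eigenvalues: lambda_1 = 1.5279, lambda_2 = 10.4721
The function is convex.

1


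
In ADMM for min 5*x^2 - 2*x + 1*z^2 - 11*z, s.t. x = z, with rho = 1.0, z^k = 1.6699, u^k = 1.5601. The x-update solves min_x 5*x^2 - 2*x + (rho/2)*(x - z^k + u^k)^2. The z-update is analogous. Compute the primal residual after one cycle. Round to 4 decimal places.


ADMM iteration with rho = 1.0, z^k = 1.6699, u^k = 1.5601
Step 1: x-update.
Minimize 5*x^2 - 2*x + (1.0/2)*(x - 1.6699 + 1.5601)^2
FOC: (2*5 + 1.0)*x = 2 + 1.0*(1.6699 - 1.5601)
x^{k+1} = 0.1918
Step 2: z-update.
Minimize 1*z^2 - 11*z + (1.0/2)*(0.1918 - z + 1.5601)^2
FOC: (2*1 + 1.0)*z = 11 + 1.0*(0.1918 + 1.5601)
z^{k+1} = 4.2506
Step 3: u-update.
u^{k+1} = 1.5601 + 0.1918 - 4.2506 = -2.4987
Step 4: Primal residual = |0.1918 - 4.2506| = 4.0588


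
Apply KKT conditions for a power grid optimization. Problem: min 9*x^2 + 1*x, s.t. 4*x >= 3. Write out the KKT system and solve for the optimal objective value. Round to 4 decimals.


Step 1: Try lambda = 0 (constraint inactive).
x_unc = -1/(2*9) = -0.0556
Check: 4*-0.0556 = -0.2224 < 3 -- violated!
Step 2: Constraint must be active: 4*x = 3
x* = 3/4 = 0.75
lambda = (2*9*0.75 + 1)/4 = 3.625
Step 3: Compute optimal value.
f(x*) = 9*0.75^2 + 1*0.75 = 5.8125


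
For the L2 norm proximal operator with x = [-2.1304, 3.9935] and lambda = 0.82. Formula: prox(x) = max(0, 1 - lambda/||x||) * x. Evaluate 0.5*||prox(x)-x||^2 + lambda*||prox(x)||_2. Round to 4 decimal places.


Step 1: Compute ||x||.
||x|| = 4.5262
Step 2: Compute scaling factor.
scale = max(0, 1 - 0.82/4.5262) = 0.8188
Step 3: prox(x) = [-1.7444, 3.27]
||prox(x)|| = 3.7062
Step 4: Proximal objective.
0.5*||prox-x||^2 = 0.3362
lambda*||prox|| = 3.0391
Total = 3.3753


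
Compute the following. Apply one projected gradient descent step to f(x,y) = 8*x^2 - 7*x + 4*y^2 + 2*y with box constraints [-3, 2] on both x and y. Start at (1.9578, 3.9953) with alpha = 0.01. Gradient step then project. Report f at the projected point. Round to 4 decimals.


Step 1: Compute gradient at (1.9578, 3.9953).
grad_x = 2*8*1.9578 - 7 = 24.3248
grad_y = 2*4*3.9953 + 2 = 33.9624
Step 2: Gradient step.
x_raw = 1.9578 - 0.01*24.3248 = 1.7146
y_raw = 3.9953 - 0.01*33.9624 = 3.6557
Step 3: Project onto [-3, 2].
x_proj = clip(1.7146) = 1.7146
y_proj = clip(3.6557) = 2.0
Step 4: Evaluate f.
f(1.7146, 2.0) = 31.5156


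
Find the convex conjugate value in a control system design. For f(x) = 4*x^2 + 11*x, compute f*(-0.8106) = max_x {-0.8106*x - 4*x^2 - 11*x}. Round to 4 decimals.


f*(y) = sup_x {y*x - a*x^2 - b*x} = sup_x {(y-b)*x - a*x^2}
FOC: (y - b) - 2a*x = 0 => x* = (y - b)/(2a)
x* = (-0.8106 - 11)/(2*4) = -1.4763
f*(-0.8106) = (y-b)^2/(4a) = (-0.8106 - 11)^2/(4*4)
= 139.4903/16 = 8.7181


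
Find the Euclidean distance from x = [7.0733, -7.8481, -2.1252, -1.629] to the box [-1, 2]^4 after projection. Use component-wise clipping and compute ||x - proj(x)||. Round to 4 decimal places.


Project each component onto [-1, 2].
clip(7.0733) = 2.0, clip(-7.8481) = -1.0, clip(-2.1252) = -1.0, clip(-1.629) = -1.0
Projection = [2.0, -1.0, -1.0, -1.0]
Squared diffs: [25.7384, 46.8965, 1.2661, 0.3956]
Distance = sqrt(74.2966) = 8.6195


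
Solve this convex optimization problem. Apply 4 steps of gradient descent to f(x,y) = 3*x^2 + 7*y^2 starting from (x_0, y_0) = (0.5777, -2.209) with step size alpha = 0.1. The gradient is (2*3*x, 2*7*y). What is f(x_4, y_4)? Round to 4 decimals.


Gradient descent on f(x,y) = 3*x^2 + 7*y^2.
Starting point: (0.5777, -2.209), alpha = 0.1
Step 1: grad_x = 2*3*0.5777 = 3.4662, grad_y = 2*7*-2.209 = -30.926
  x_1 = 0.5777 - 0.1*3.4662 = 0.2311
  y_1 = -2.209 - 0.1*-30.926 = 0.8836
Step 2: grad_x = 2*3*0.2311 = 1.3865, grad_y = 2*7*0.8836 = 12.3704
  x_2 = 0.2311 - 0.1*1.3865 = 0.0924
  y_2 = 0.8836 - 0.1*12.3704 = -0.3534
Step 3: grad_x = 2*3*0.0924 = 0.5546, grad_y = 2*7*-0.3534 = -4.9482
  x_3 = 0.0924 - 0.1*0.5546 = 0.037
  y_3 = -0.3534 - 0.1*-4.9482 = 0.1414
Step 4: grad_x = 2*3*0.037 = 0.2218, grad_y = 2*7*0.1414 = 1.9793
  x_4 = 0.037 - 0.1*0.2218 = 0.0148
  y_4 = 0.1414 - 0.1*1.9793 = -0.0566
f(0.0148, -0.0566) = 3*0.0148^2 + 7*(-0.0566)^2 = 0.023


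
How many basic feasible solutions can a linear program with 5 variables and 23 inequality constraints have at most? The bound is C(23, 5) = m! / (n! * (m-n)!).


Each vertex corresponds to some choice of n active constraints out of m, so the number of vertices is at most C(m, n) = m! / (n!(m-n)!).
m = 23, n = 5
Numerator: 23 * 22 * 21 * 20 * 19
Denominator: 5! = 120
C(23, 5) = 33649


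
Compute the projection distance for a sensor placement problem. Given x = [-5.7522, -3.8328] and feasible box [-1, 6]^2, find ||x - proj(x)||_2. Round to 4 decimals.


Project each component onto [-1, 6].
clip(-5.7522) = -1.0, clip(-3.8328) = -1.0
Projection = [-1.0, -1.0]
Squared diffs: [22.5834, 8.0248]
Distance = sqrt(30.6082) = 5.5325


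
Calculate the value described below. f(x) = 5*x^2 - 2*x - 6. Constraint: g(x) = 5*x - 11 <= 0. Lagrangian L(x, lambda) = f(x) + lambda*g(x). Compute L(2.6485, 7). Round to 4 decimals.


Step 1: Evaluate f(x).
f(2.6485) = 5*2.6485^2 - 2*2.6485 - 6 = 23.7758
Step 2: Evaluate g(x).
g(2.6485) = 5*2.6485 - 11 = 2.2425
Step 3: Compute Lagrangian.
L = 23.7758 + 7*2.2425 = 39.4733


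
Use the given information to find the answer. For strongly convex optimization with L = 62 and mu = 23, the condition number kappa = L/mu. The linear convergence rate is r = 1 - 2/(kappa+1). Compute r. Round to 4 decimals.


Step 1: Compute the condition number.
kappa = L/mu = 62/23 = 2.6957
Step 2: Compute the convergence rate.
r = 1 - 2/(kappa + 1) = 1 - 2*mu/(L + mu) = (L - mu)/(L + mu) = 39/85 = 0.4588


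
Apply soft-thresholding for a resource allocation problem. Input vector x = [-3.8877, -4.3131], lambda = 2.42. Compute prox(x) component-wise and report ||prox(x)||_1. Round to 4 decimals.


Soft-thresholding with lambda = 2.42:
prox(-3.8877) = sign(-3.8877)*max(|-3.8877| - 2.42, 0) = -1.4677
prox(-4.3131) = sign(-4.3131)*max(|-4.3131| - 2.42, 0) = -1.8931
prox(x) = [-1.4677, -1.8931]
||prox(x)||_1 = 1.4677 + 1.8931 = 3.3608


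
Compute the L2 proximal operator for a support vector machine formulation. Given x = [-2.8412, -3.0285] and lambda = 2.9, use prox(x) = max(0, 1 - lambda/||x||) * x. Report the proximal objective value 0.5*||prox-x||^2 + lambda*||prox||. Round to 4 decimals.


Step 1: Compute ||x||.
||x|| = 4.1526
Step 2: Compute scaling factor.
scale = max(0, 1 - 2.9/4.1526) = 0.3016
Step 3: prox(x) = [-0.857, -0.9135]
||prox(x)|| = 1.2526
Step 4: Proximal objective.
0.5*||prox-x||^2 = 4.205
lambda*||prox|| = 3.6325
Total = 7.8376


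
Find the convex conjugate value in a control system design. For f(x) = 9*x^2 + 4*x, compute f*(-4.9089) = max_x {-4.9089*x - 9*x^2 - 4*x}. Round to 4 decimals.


f*(y) = sup_x {y*x - a*x^2 - b*x} = sup_x {(y-b)*x - a*x^2}
FOC: (y - b) - 2a*x = 0 => x* = (y - b)/(2a)
x* = (-4.9089 - 4)/(2*9) = -0.4949
f*(-4.9089) = (y-b)^2/(4a) = (-4.9089 - 4)^2/(4*9)
= 79.3685/36 = 2.2047


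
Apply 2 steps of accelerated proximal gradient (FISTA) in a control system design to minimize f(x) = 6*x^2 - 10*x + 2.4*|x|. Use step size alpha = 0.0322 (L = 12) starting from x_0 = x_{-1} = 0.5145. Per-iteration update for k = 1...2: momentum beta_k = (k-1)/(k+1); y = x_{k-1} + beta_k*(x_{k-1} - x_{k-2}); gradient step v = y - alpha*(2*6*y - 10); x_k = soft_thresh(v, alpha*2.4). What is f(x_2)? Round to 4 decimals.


FISTA on f(x) = 6*x^2 - 10*x + 2.4*|x|
L = 12, alpha = 0.0322
Iteration 1: beta = 0.0, y = 0.5145 + 0.0*(0.5145 - 0.5145) = 0.5145
  grad(y) = -3.826, v = y - alpha*grad = 0.6377
  prox(v) = soft_thresh(0.6377, 0.0773) = 0.5604
Iteration 2: beta = 0.3333, y = 0.5604 + 0.3333*(0.5604 - 0.5145) = 0.5757
  grad(y) = -3.0913, v = y - alpha*grad = 0.6753
  prox(v) = soft_thresh(0.6753, 0.0773) = 0.598
f(x_2) = 6*0.598^2 - 10*0.598 + 2.4*|0.598| = -2.3992


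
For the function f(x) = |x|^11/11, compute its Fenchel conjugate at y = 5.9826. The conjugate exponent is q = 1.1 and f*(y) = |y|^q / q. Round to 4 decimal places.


The conjugate exponent q satisfies 1/p + 1/q = 1.
p = 11, so q = 11/(11 - 1) = 1.1
|y|^q = 5.9826^1.1 = 7.1545
f*(5.9826) = 7.1545 / 1.1 = 6.5041


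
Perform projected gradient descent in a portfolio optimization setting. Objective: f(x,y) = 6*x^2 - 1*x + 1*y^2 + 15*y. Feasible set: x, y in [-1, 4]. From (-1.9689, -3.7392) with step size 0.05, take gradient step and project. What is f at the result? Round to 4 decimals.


Step 1: Compute gradient at (-1.9689, -3.7392).
grad_x = 2*6*-1.9689 - 1 = -24.6268
grad_y = 2*1*-3.7392 + 15 = 7.5216
Step 2: Gradient step.
x_raw = -1.9689 - 0.05*-24.6268 = -0.7376
y_raw = -3.7392 - 0.05*7.5216 = -4.1153
Step 3: Project onto [-1, 4].
x_proj = clip(-0.7376) = -0.7376
y_proj = clip(-4.1153) = -1.0
Step 4: Evaluate f.
f(-0.7376, -1.0) = -9.9985


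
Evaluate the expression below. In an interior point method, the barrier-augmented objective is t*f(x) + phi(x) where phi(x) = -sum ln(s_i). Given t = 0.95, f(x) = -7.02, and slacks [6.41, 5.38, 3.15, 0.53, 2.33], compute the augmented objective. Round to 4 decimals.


Step 1: Compute log-barrier.
ln values: [1.8579, 1.6827, 1.1474, -0.6349, 0.8459]
phi = -(1.8579 + 1.6827 + 1.1474 - 0.6349 + 0.8459) = -4.8989
Step 2: Compute augmented objective.
t*f(x) = 0.95*-7.02 = -6.669
Total = -6.669 - 4.8989 = -11.5679


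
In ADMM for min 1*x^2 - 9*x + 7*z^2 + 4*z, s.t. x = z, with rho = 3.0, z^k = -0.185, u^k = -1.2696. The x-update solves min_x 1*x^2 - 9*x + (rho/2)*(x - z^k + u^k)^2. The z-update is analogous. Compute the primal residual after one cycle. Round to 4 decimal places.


ADMM iteration with rho = 3.0, z^k = -0.185, u^k = -1.2696
Step 1: x-update.
Minimize 1*x^2 - 9*x + (3.0/2)*(x + 0.185 - 1.2696)^2
FOC: (2*1 + 3.0)*x = 9 + 3.0*(-0.185 + 1.2696)
x^{k+1} = 2.4508
Step 2: z-update.
Minimize 7*z^2 + 4*z + (3.0/2)*(2.4508 - z - 1.2696)^2
FOC: (2*7 + 3.0)*z = -4 + 3.0*(2.4508 - 1.2696)
z^{k+1} = -0.0269
Step 3: u-update.
u^{k+1} = -1.2696 + 2.4508 + 0.0269 = 1.208
Step 4: Primal residual = |2.4508 + 0.0269| = 2.4776


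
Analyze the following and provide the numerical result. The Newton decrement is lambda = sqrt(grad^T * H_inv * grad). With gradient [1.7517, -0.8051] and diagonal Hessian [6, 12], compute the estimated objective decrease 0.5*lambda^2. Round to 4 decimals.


Step 1: H is diagonal, so H^(-1) * g = [0.292, -0.0671].
Step 2: g^T H^(-1) g = sum_i g_i^2 / H_ii
  = (1.7517)^2/6 + (-0.8051)^2/12
  = 0.5114 + 0.054 = 0.5654
Step 3: Objective decrease = 0.5 * g^T H^(-1) g = 0.2827


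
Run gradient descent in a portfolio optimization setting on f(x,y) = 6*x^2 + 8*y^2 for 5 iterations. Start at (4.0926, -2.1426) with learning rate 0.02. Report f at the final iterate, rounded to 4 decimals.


Gradient descent on f(x,y) = 6*x^2 + 8*y^2.
Starting point: (4.0926, -2.1426), alpha = 0.02
Step 1: grad_x = 2*6*4.0926 = 49.1112, grad_y = 2*8*-2.1426 = -34.2816
  x_1 = 4.0926 - 0.02*49.1112 = 3.1104
  y_1 = -2.1426 - 0.02*-34.2816 = -1.457
Step 2: grad_x = 2*6*3.1104 = 37.3245, grad_y = 2*8*-1.457 = -23.3115
  x_2 = 3.1104 - 0.02*37.3245 = 2.3639
  y_2 = -1.457 - 0.02*-23.3115 = -0.9907
Step 3: grad_x = 2*6*2.3639 = 28.3666, grad_y = 2*8*-0.9907 = -15.8518
  x_3 = 2.3639 - 0.02*28.3666 = 1.7966
  y_3 = -0.9907 - 0.02*-15.8518 = -0.6737
Step 4: grad_x = 2*6*1.7966 = 21.5586, grad_y = 2*8*-0.6737 = -10.7792
  x_4 = 1.7966 - 0.02*21.5586 = 1.3654
  y_4 = -0.6737 - 0.02*-10.7792 = -0.4581
Step 5: grad_x = 2*6*1.3654 = 16.3846, grad_y = 2*8*-0.4581 = -7.3299
  x_5 = 1.3654 - 0.02*16.3846 = 1.0377
  y_5 = -0.4581 - 0.02*-7.3299 = -0.3115
f(1.0377, -0.3115) = 6*1.0377^2 + 8*(-0.3115)^2 = 7.2371


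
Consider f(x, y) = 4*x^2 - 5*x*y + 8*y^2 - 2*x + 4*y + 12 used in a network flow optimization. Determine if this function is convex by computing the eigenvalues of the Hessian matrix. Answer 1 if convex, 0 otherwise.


The Hessian of f(x,y) = 4*x^2 - 5*x*y + 8*y^2 - 2*x + 4*y + 12 is:
H = [[8, -5], [-5, 16]]
Trace = 8 + 16 = 24
Determinant = 8*16 - (-5)^2 = 103
Discriminant = (24)^2 - 4*103 = 164.0
Eigenvalues: lambda_1 = 5.5969, lambda_2 = 18.4031
The function is convex.

1


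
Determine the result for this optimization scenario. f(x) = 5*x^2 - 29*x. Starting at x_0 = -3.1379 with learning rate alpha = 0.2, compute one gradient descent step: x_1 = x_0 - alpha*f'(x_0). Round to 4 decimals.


We compute the gradient at x_0 and apply the update.
f'(x) = 10*x - 29
f'(-3.1379) = 10*-3.1379 - 29 = -60.379
x_1 = -3.1379 - 0.2*-60.379 = 8.9379


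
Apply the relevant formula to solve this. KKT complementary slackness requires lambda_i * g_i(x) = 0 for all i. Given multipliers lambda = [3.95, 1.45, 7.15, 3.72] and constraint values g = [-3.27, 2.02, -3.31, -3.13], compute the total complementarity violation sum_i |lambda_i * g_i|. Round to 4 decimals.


KKT complementary slackness check:
lambda_1 * g_1 = 3.95 * -3.27 = -12.9165
lambda_2 * g_2 = 1.45 * 2.02 = 2.929
lambda_3 * g_3 = 7.15 * -3.31 = -23.6665
lambda_4 * g_4 = 3.72 * -3.13 = -11.6436
Total violation = 12.9165 + 2.929 + 23.6665 + 11.6436 = 51.1556


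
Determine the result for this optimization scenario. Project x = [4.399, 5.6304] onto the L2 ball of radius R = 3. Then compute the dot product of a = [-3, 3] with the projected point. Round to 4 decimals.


Step 1: Compute ||x|| (intermediates to 6 decimals).
||x|| = sqrt(4.399^2 + 5.6304^2) = 7.145111
Step 2: Project.
Since ||x|| > R, scale = R/||x|| = 3/7.145111 = 0.419868, proj(x) = scale * x
proj(x) = [1.846999, 2.364025]
Step 3: Dot product.
a^T * proj(x) = -3*1.846999 + 3*2.364025 = 1.5511


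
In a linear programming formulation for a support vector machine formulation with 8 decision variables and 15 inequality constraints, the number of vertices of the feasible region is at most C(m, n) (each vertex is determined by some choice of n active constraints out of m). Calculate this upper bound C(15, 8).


Each vertex corresponds to some choice of n active constraints out of m, so the number of vertices is at most C(m, n) = m! / (n!(m-n)!).
m = 15, n = 8
Numerator: 15 * 14 * 13 * 12 * 11 * 10 * 9 * 8
Denominator: 8! = 40320
C(15, 8) = 6435


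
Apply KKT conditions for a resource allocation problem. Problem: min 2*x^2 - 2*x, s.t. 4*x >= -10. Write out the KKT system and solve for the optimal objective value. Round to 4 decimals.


Step 1: Try lambda = 0 (constraint inactive).
Stationarity: 2*2*x - 2 = 0
x* = 2/(2*2) = 0.5
Check constraint: 4*0.5 = 2.0 >= -10 -- satisfied.
Step 2: Compute optimal value.
f(x*) = 2*0.5^2 - 2*0.5 = -0.5


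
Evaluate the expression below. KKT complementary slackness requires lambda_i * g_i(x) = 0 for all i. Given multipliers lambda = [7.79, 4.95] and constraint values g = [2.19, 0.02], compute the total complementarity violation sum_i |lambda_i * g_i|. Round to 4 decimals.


KKT complementary slackness check:
lambda_1 * g_1 = 7.79 * 2.19 = 17.0601
lambda_2 * g_2 = 4.95 * 0.02 = 0.099
Total violation = 17.0601 + 0.099 = 17.1591


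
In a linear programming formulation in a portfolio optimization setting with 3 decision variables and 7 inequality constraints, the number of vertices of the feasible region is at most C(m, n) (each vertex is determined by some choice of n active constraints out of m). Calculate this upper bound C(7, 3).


Each vertex corresponds to some choice of n active constraints out of m, so the number of vertices is at most C(m, n) = m! / (n!(m-n)!).
m = 7, n = 3
Numerator: 7 * 6 * 5
Denominator: 3! = 6
C(7, 3) = 35


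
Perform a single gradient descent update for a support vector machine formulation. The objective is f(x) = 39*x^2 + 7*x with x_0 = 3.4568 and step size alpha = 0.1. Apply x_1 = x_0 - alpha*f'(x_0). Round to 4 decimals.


We compute the gradient at x_0 and apply the update.
f'(x) = 78*x + 7
f'(3.4568) = 78*3.4568 + 7 = 276.6304
x_1 = 3.4568 - 0.1*276.6304 = -24.2062


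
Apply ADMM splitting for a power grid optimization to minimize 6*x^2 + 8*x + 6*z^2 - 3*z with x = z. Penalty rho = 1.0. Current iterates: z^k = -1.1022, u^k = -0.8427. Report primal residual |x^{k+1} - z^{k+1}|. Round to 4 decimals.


ADMM iteration with rho = 1.0, z^k = -1.1022, u^k = -0.8427
Step 1: x-update.
Minimize 6*x^2 + 8*x + (1.0/2)*(x + 1.1022 - 0.8427)^2
FOC: (2*6 + 1.0)*x = -8 + 1.0*(-1.1022 + 0.8427)
x^{k+1} = -0.6353
Step 2: z-update.
Minimize 6*z^2 - 3*z + (1.0/2)*(-0.6353 - z - 0.8427)^2
FOC: (2*6 + 1.0)*z = 3 + 1.0*(-0.6353 - 0.8427)
z^{k+1} = 0.1171
Step 3: u-update.
u^{k+1} = -0.8427 - 0.6353 - 0.1171 = -1.5951
Step 4: Primal residual = |-0.6353 - 0.1171| = 0.7524


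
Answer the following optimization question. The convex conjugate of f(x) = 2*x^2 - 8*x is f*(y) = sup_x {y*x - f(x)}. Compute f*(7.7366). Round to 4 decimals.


f*(y) = sup_x {y*x - a*x^2 - b*x} = sup_x {(y-b)*x - a*x^2}
FOC: (y - b) - 2a*x = 0 => x* = (y - b)/(2a)
x* = (7.7366 + 8)/(2*2) = 3.9342
f*(7.7366) = (y-b)^2/(4a) = (7.7366 + 8)^2/(4*2)
= 247.6406/8 = 30.9551


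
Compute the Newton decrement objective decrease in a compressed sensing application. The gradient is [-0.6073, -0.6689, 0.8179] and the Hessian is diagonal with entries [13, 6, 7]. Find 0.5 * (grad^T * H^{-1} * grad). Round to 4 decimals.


Step 1: H is diagonal, so H^(-1) * g = [-0.0467, -0.1115, 0.1168].
Step 2: g^T H^(-1) g = sum_i g_i^2 / H_ii
  = (-0.6073)^2/13 + (-0.6689)^2/6 + (0.8179)^2/7
  = 0.0284 + 0.0746 + 0.0956 = 0.1985
Step 3: Objective decrease = 0.5 * g^T H^(-1) g = 0.0993


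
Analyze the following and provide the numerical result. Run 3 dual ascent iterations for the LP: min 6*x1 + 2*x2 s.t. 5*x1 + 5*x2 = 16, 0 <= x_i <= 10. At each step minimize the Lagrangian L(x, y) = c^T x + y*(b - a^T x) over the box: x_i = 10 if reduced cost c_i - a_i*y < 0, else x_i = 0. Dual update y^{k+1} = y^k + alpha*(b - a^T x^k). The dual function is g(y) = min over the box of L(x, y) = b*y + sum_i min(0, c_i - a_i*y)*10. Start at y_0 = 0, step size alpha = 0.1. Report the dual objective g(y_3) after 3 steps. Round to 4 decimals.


Dual ascent for LP: min 6*x1 + 2*x2, 5*x1 + 5*x2 = 16, 0 <= x_i <= 10
Step 1: y^k = 0.0, reduced costs: (6.0, 2.0)
  x^k = (0.0, 0.0), subgradient = b - a^T x = 16.0
  y^{k+1} = 0.0 + 0.1*16.0 = 1.6
Step 2: y^k = 1.6, reduced costs: (-2.0, -6.0)
  x^k = (10.0, 10.0), subgradient = b - a^T x = -84.0
  y^{k+1} = 1.6 + 0.1*-84.0 = -6.8
Step 3: y^k = -6.8, reduced costs: (40.0, 36.0)
  x^k = (0.0, 0.0), subgradient = b - a^T x = 16.0
  y^{k+1} = -6.8 + 0.1*16.0 = -5.2
Dual objective at y_3 = -5.2: reduced costs (32.0, 28.0), box minimizer x = (0.0, 0.0)
g(y_3) = b*y + (c1 - a1*y)*x1 + (c2 - a2*y)*x2 = 16*(-5.2) + 32.0*0.0 + 28.0*0.0 = -83.2 + 0.0 + 0.0 = -83.2


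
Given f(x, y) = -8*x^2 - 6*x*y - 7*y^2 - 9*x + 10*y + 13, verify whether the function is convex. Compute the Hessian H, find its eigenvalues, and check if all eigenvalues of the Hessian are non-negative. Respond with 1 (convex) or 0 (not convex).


The Hessian of f(x,y) = -8*x^2 - 6*x*y - 7*y^2 - 9*x + 10*y + 13 is:
H = [[-16, -6], [-6, -14]]
Trace = -16 - 14 = -30
Determinant = -16*-14 - (-6)^2 = 188
Discriminant = (-30)^2 - 4*188 = 148.0
Eigenvalues: lambda_1 = -21.0828, lambda_2 = -8.9172
The function is not convex.

0


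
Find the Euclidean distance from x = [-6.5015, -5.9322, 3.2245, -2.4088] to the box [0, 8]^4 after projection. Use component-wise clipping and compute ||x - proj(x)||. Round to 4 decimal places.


Project each component onto [0, 8].
clip(-6.5015) = 0.0, clip(-5.9322) = 0.0, clip(3.2245) = 3.2245, clip(-2.4088) = 0.0
Projection = [0.0, 0.0, 3.2245, 0.0]
Squared diffs: [42.2695, 35.191, 0.0, 5.8023]
Distance = sqrt(83.2628) = 9.1248


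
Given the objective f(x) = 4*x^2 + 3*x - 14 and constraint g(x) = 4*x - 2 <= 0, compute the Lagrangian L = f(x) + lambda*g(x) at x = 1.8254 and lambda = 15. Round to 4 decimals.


Step 1: Evaluate f(x).
f(1.8254) = 4*1.8254^2 + 3*1.8254 - 14 = 4.8045
Step 2: Evaluate g(x).
g(1.8254) = 4*1.8254 - 2 = 5.3016
Step 3: Compute Lagrangian.
L = 4.8045 + 15*5.3016 = 84.3285


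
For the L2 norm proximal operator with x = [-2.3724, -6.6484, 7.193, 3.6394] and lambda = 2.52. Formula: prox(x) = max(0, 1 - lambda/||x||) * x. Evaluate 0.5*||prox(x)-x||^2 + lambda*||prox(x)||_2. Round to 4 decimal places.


Step 1: Compute ||x||.
||x|| = 10.7151
Step 2: Compute scaling factor.
scale = max(0, 1 - 2.52/10.7151) = 0.7648
Step 3: prox(x) = [-1.8145, -5.0848, 5.5013, 2.7835]
||prox(x)|| = 8.1951
Step 4: Proximal objective.
0.5*||prox-x||^2 = 3.1752
lambda*||prox|| = 20.6517
Total = 23.8269


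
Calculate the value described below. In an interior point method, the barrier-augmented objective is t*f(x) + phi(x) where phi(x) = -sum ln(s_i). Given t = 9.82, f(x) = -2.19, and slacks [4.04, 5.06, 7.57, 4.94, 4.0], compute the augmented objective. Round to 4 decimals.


Step 1: Compute log-barrier.
ln values: [1.3962, 1.6214, 2.0242, 1.5974, 1.3863]
phi = -(1.3962 + 1.6214 + 2.0242 + 1.5974 + 1.3863) = -8.0255
Step 2: Compute augmented objective.
t*f(x) = 9.82*-2.19 = -21.5058
Total = -21.5058 - 8.0255 = -29.5313


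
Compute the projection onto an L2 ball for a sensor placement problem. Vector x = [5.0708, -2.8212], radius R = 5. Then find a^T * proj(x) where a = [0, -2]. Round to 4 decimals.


Step 1: Compute ||x|| (intermediates to 6 decimals).
||x|| = sqrt(5.0708^2 + (-2.8212)^2) = 5.802774
Step 2: Project.
Since ||x|| > R, scale = R/||x|| = 5/5.802774 = 0.861657, proj(x) = scale * x
proj(x) = [4.36929, -2.430907]
Step 3: Dot product.
a^T * proj(x) = 0*4.36929 - 2*(-2.430907) = 4.8618


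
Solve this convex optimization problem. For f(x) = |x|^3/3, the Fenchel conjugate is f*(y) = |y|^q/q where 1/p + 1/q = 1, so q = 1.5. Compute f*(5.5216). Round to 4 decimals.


The conjugate exponent q satisfies 1/p + 1/q = 1.
p = 3, so q = 3/(3 - 1) = 1.5
|y|^q = 5.5216^1.5 = 12.9747
f*(5.5216) = 12.9747 / 1.5 = 8.6498


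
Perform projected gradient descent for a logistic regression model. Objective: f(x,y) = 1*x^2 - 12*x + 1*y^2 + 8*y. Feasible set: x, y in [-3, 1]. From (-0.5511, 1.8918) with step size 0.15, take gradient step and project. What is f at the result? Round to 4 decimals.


Step 1: Compute gradient at (-0.5511, 1.8918).
grad_x = 2*1*-0.5511 - 12 = -13.1022
grad_y = 2*1*1.8918 + 8 = 11.7836
Step 2: Gradient step.
x_raw = -0.5511 - 0.15*-13.1022 = 1.4142
y_raw = 1.8918 - 0.15*11.7836 = 0.1243
Step 3: Project onto [-3, 1].
x_proj = clip(1.4142) = 1.0
y_proj = clip(0.1243) = 0.1243
Step 4: Evaluate f.
f(1.0, 0.1243) = -9.9905


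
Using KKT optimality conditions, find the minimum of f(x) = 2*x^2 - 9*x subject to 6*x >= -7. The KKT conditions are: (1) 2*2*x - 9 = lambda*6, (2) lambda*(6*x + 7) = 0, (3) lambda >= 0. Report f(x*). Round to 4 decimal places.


Step 1: Try lambda = 0 (constraint inactive).
Stationarity: 2*2*x - 9 = 0
x* = 9/(2*2) = 2.25
Check constraint: 6*2.25 = 13.5 >= -7 -- satisfied.
Step 2: Compute optimal value.
f(x*) = 2*2.25^2 - 9*2.25 = -10.125


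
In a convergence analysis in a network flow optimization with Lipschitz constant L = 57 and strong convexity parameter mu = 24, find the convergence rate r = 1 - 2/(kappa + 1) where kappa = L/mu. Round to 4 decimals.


Step 1: Compute the condition number.
kappa = L/mu = 57/24 = 2.375
Step 2: Compute the convergence rate.
r = 1 - 2/(kappa + 1) = 1 - 2*mu/(L + mu) = (L - mu)/(L + mu) = 33/81 = 0.4074


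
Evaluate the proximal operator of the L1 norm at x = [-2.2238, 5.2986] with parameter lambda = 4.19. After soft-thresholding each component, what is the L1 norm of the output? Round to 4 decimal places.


Soft-thresholding with lambda = 4.19:
prox(-2.2238) = sign(-2.2238)*max(|-2.2238| - 4.19, 0) = 0.0
prox(5.2986) = sign(5.2986)*max(|5.2986| - 4.19, 0) = 1.1086
prox(x) = [0.0, 1.1086]
||prox(x)||_1 = 0.0 + 1.1086 = 1.1086


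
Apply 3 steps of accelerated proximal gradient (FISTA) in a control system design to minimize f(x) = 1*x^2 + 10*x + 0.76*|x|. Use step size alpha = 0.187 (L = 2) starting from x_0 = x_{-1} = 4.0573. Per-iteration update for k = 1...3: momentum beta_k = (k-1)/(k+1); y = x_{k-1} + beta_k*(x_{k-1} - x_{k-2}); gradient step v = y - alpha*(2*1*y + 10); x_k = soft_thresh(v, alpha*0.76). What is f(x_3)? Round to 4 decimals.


FISTA on f(x) = 1*x^2 + 10*x + 0.76*|x|
L = 2, alpha = 0.187
Iteration 1: beta = 0.0, y = 4.0573 + 0.0*(4.0573 - 4.0573) = 4.0573
  grad(y) = 18.1146, v = y - alpha*grad = 0.6699
  prox(v) = soft_thresh(0.6699, 0.1421) = 0.5277
Iteration 2: beta = 0.3333, y = 0.5277 + 0.3333*(0.5277 - 4.0573) = -0.6488
  grad(y) = 8.7025, v = y - alpha*grad = -2.2761
  prox(v) = soft_thresh(-2.2761, 0.1421) = -2.134
Iteration 3: beta = 0.5, y = -2.134 + 0.5*(-2.134 - 0.5277) = -3.4649
  grad(y) = 3.0702, v = y - alpha*grad = -4.039
  prox(v) = soft_thresh(-4.039, 0.1421) = -3.8969
f(x_3) = 1*(-3.8969)^2 + 10*(-3.8969) + 0.76*|-3.8969| = -20.8215


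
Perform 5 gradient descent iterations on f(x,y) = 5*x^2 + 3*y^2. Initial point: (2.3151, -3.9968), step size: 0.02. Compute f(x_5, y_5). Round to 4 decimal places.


Gradient descent on f(x,y) = 5*x^2 + 3*y^2.
Starting point: (2.3151, -3.9968), alpha = 0.02
Step 1: grad_x = 2*5*2.3151 = 23.151, grad_y = 2*3*-3.9968 = -23.9808
  x_1 = 2.3151 - 0.02*23.151 = 1.8521
  y_1 = -3.9968 - 0.02*-23.9808 = -3.5172
Step 2: grad_x = 2*5*1.8521 = 18.5208, grad_y = 2*3*-3.5172 = -21.1031
  x_2 = 1.8521 - 0.02*18.5208 = 1.4817
  y_2 = -3.5172 - 0.02*-21.1031 = -3.0951
Step 3: grad_x = 2*5*1.4817 = 14.8166, grad_y = 2*3*-3.0951 = -18.5707
  x_3 = 1.4817 - 0.02*14.8166 = 1.1853
  y_3 = -3.0951 - 0.02*-18.5707 = -2.7237
Step 4: grad_x = 2*5*1.1853 = 11.8533, grad_y = 2*3*-2.7237 = -16.3422
  x_4 = 1.1853 - 0.02*11.8533 = 0.9483
  y_4 = -2.7237 - 0.02*-16.3422 = -2.3969
Step 5: grad_x = 2*5*0.9483 = 9.4826, grad_y = 2*3*-2.3969 = -14.3812
  x_5 = 0.9483 - 0.02*9.4826 = 0.7586
  y_5 = -2.3969 - 0.02*-14.3812 = -2.1092
f(0.7586, -2.1092) = 5*0.7586^2 + 3*(-2.1092)^2 = 16.2241


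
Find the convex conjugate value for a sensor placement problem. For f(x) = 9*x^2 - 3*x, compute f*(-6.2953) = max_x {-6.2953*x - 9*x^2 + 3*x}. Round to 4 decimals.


f*(y) = sup_x {y*x - a*x^2 - b*x} = sup_x {(y-b)*x - a*x^2}
FOC: (y - b) - 2a*x = 0 => x* = (y - b)/(2a)
x* = (-6.2953 + 3)/(2*9) = -0.1831
f*(-6.2953) = (y-b)^2/(4a) = (-6.2953 + 3)^2/(4*9)
= 10.859/36 = 0.3016


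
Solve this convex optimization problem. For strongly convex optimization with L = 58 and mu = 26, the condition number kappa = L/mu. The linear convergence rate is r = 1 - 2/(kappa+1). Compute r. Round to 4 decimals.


Step 1: Compute the condition number.
kappa = L/mu = 58/26 = 2.2308
Step 2: Compute the convergence rate.
r = 1 - 2/(kappa + 1) = 1 - 2*mu/(L + mu) = (L - mu)/(L + mu) = 32/84 = 0.381


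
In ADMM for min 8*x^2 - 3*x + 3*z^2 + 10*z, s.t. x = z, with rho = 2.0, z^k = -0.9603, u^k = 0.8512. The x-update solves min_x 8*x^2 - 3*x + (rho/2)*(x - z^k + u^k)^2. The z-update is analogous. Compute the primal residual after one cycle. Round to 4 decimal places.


ADMM iteration with rho = 2.0, z^k = -0.9603, u^k = 0.8512
Step 1: x-update.
Minimize 8*x^2 - 3*x + (2.0/2)*(x + 0.9603 + 0.8512)^2
FOC: (2*8 + 2.0)*x = 3 + 2.0*(-0.9603 - 0.8512)
x^{k+1} = -0.0346
Step 2: z-update.
Minimize 3*z^2 + 10*z + (2.0/2)*(-0.0346 - z + 0.8512)^2
FOC: (2*3 + 2.0)*z = -10 + 2.0*(-0.0346 + 0.8512)
z^{k+1} = -1.0459
Step 3: u-update.
u^{k+1} = 0.8512 - 0.0346 + 1.0459 = 1.8624
Step 4: Primal residual = |-0.0346 + 1.0459| = 1.0112


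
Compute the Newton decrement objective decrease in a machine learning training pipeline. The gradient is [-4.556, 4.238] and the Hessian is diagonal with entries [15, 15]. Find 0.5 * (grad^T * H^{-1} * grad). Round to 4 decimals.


Step 1: H is diagonal, so H^(-1) * g = [-0.3037, 0.2825].
Step 2: g^T H^(-1) g = sum_i g_i^2 / H_ii
  = (-4.556)^2/15 + (4.238)^2/15
  = 1.3838 + 1.1974 = 2.5812
Step 3: Objective decrease = 0.5 * g^T H^(-1) g = 1.2906


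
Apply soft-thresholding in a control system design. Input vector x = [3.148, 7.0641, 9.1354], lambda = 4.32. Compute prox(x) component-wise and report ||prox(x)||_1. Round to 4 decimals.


Soft-thresholding with lambda = 4.32:
prox(3.148) = sign(3.148)*max(|3.148| - 4.32, 0) = 0.0
prox(7.0641) = sign(7.0641)*max(|7.0641| - 4.32, 0) = 2.7441
prox(9.1354) = sign(9.1354)*max(|9.1354| - 4.32, 0) = 4.8154
prox(x) = [0.0, 2.7441, 4.8154]
||prox(x)||_1 = 0.0 + 2.7441 + 4.8154 = 7.5595


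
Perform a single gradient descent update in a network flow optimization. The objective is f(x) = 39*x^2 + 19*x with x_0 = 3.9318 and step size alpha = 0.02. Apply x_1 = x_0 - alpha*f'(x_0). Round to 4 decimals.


We compute the gradient at x_0 and apply the update.
f'(x) = 78*x + 19
f'(3.9318) = 78*3.9318 + 19 = 325.6804
x_1 = 3.9318 - 0.02*325.6804 = -2.5818


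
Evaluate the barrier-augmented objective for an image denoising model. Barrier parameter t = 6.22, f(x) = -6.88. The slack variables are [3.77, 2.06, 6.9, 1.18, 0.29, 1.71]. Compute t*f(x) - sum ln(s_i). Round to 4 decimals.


Step 1: Compute log-barrier.
ln values: [1.3271, 0.7227, 1.9315, 0.1655, -1.2379, 0.5365]
phi = -(1.3271 + 0.7227 + 1.9315 + 0.1655 - 1.2379 + 0.5365) = -3.4454
Step 2: Compute augmented objective.
t*f(x) = 6.22*-6.88 = -42.7936
Total = -42.7936 - 3.4454 = -46.239
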